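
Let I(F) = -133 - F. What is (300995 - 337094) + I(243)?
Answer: -36475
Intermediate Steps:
(300995 - 337094) + I(243) = (300995 - 337094) + (-133 - 1*243) = -36099 + (-133 - 243) = -36099 - 376 = -36475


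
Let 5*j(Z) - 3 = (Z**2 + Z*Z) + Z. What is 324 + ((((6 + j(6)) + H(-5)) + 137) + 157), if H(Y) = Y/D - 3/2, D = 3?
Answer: 19111/30 ≈ 637.03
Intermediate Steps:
H(Y) = -3/2 + Y/3 (H(Y) = Y/3 - 3/2 = -3/2 + Y/3)
j(Z) = 3/5 + Z/5 + 2*Z**2/5 (j(Z) = 3/5 + ((Z**2 + Z*Z) + Z)/5 = 3/5 + ((Z**2 + Z**2) + Z)/5 = 3/5 + (2*Z**2 + Z)/5 = 3/5 + (Z + 2*Z**2)/5 = 3/5 + (Z/5 + 2*Z**2/5) = 3/5 + Z/5 + 2*Z**2/5)
324 + ((((6 + j(6)) + H(-5)) + 137) + 157) = 324 + ((((6 + (3/5 + (1/5)*6 + (2/5)*6**2)) + (-3/2 + (1/3)*(-5))) + 137) + 157) = 324 + ((((6 + (3/5 + 6/5 + (2/5)*36)) + (-3/2 - 5/3)) + 137) + 157) = 324 + ((((6 + (3/5 + 6/5 + 72/5)) - 19/6) + 137) + 157) = 324 + ((((6 + 81/5) - 19/6) + 137) + 157) = 324 + (((111/5 - 19/6) + 137) + 157) = 324 + ((571/30 + 137) + 157) = 324 + (4681/30 + 157) = 324 + 9391/30 = 19111/30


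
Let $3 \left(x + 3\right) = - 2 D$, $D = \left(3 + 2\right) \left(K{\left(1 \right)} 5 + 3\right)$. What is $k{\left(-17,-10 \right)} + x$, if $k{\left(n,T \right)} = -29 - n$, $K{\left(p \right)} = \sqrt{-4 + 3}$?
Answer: $-25 - \frac{50 i}{3} \approx -25.0 - 16.667 i$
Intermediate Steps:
$K{\left(p \right)} = i$ ($K{\left(p \right)} = \sqrt{-1} = i$)
$D = 15 + 25 i$ ($D = \left(3 + 2\right) \left(i 5 + 3\right) = 5 \left(5 i + 3\right) = 5 \left(3 + 5 i\right) = 15 + 25 i \approx 15.0 + 25.0 i$)
$x = -13 - \frac{50 i}{3}$ ($x = -3 + \frac{\left(-2\right) \left(15 + 25 i\right)}{3} = -3 + \frac{-30 - 50 i}{3} = -3 - \left(10 + \frac{50 i}{3}\right) = -13 - \frac{50 i}{3} \approx -13.0 - 16.667 i$)
$k{\left(-17,-10 \right)} + x = \left(-29 - -17\right) - \left(13 + \frac{50 i}{3}\right) = \left(-29 + 17\right) - \left(13 + \frac{50 i}{3}\right) = -12 - \left(13 + \frac{50 i}{3}\right) = -25 - \frac{50 i}{3}$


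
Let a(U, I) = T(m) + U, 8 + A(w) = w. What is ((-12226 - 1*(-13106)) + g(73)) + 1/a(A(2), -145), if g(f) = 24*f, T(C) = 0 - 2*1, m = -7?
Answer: 21055/8 ≈ 2631.9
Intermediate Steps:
T(C) = -2 (T(C) = 0 - 2 = -2)
A(w) = -8 + w
a(U, I) = -2 + U
((-12226 - 1*(-13106)) + g(73)) + 1/a(A(2), -145) = ((-12226 - 1*(-13106)) + 24*73) + 1/(-2 + (-8 + 2)) = ((-12226 + 13106) + 1752) + 1/(-2 - 6) = (880 + 1752) + 1/(-8) = 2632 - ⅛ = 21055/8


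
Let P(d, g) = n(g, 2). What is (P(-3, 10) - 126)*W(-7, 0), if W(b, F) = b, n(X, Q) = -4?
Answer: 910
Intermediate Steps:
P(d, g) = -4
(P(-3, 10) - 126)*W(-7, 0) = (-4 - 126)*(-7) = -130*(-7) = 910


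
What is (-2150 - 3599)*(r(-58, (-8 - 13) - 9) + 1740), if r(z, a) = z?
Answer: -9669818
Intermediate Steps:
(-2150 - 3599)*(r(-58, (-8 - 13) - 9) + 1740) = (-2150 - 3599)*(-58 + 1740) = -5749*1682 = -9669818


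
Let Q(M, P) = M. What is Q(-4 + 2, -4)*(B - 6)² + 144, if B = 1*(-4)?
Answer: -56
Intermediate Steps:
B = -4
Q(-4 + 2, -4)*(B - 6)² + 144 = (-4 + 2)*(-4 - 6)² + 144 = -2*(-10)² + 144 = -2*100 + 144 = -200 + 144 = -56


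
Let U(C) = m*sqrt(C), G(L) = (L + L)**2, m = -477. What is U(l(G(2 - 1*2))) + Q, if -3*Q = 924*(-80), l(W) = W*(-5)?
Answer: 24640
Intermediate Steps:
G(L) = 4*L**2 (G(L) = (2*L)**2 = 4*L**2)
l(W) = -5*W
U(C) = -477*sqrt(C)
Q = 24640 (Q = -308*(-80) = -1/3*(-73920) = 24640)
U(l(G(2 - 1*2))) + Q = -477*0*sqrt(5) + 24640 = -477*sqrt(-20*0**2) + 24640 = -477*sqrt(-20*0) + 24640 = -477*sqrt(-5*0) + 24640 = -477*sqrt(0) + 24640 = -477*0 + 24640 = 0 + 24640 = 24640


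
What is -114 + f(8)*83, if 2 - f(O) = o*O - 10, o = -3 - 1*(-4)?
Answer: 218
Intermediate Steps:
o = 1 (o = -3 + 4 = 1)
f(O) = 12 - O (f(O) = 2 - (1*O - 10) = 2 - (O - 10) = 2 - (-10 + O) = 2 + (10 - O) = 12 - O)
-114 + f(8)*83 = -114 + (12 - 1*8)*83 = -114 + (12 - 8)*83 = -114 + 4*83 = -114 + 332 = 218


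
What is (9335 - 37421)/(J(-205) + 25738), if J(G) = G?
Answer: -9362/8511 ≈ -1.1000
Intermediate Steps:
(9335 - 37421)/(J(-205) + 25738) = (9335 - 37421)/(-205 + 25738) = -28086/25533 = -28086*1/25533 = -9362/8511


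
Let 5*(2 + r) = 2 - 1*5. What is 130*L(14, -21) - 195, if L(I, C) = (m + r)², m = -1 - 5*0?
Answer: 7449/5 ≈ 1489.8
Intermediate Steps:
m = -1 (m = -1 + 0 = -1)
r = -13/5 (r = -2 + (2 - 1*5)/5 = -2 + (2 - 5)/5 = -2 + (⅕)*(-3) = -2 - ⅗ = -13/5 ≈ -2.6000)
L(I, C) = 324/25 (L(I, C) = (-1 - 13/5)² = (-18/5)² = 324/25)
130*L(14, -21) - 195 = 130*(324/25) - 195 = 8424/5 - 195 = 7449/5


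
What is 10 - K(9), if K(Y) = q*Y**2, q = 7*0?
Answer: 10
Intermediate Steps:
q = 0
K(Y) = 0 (K(Y) = 0*Y**2 = 0)
10 - K(9) = 10 - 1*0 = 10 + 0 = 10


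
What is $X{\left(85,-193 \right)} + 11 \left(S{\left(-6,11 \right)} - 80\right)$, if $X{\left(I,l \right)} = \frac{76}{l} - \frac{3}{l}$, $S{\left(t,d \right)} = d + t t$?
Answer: $- \frac{70132}{193} \approx -363.38$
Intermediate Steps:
$S{\left(t,d \right)} = d + t^{2}$
$X{\left(I,l \right)} = \frac{73}{l}$
$X{\left(85,-193 \right)} + 11 \left(S{\left(-6,11 \right)} - 80\right) = \frac{73}{-193} + 11 \left(\left(11 + \left(-6\right)^{2}\right) - 80\right) = 73 \left(- \frac{1}{193}\right) + 11 \left(\left(11 + 36\right) - 80\right) = - \frac{73}{193} + 11 \left(47 - 80\right) = - \frac{73}{193} + 11 \left(-33\right) = - \frac{73}{193} - 363 = - \frac{70132}{193}$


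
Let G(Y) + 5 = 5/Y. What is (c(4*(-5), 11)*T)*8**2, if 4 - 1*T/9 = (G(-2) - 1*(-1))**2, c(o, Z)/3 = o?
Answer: 1321920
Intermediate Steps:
c(o, Z) = 3*o
G(Y) = -5 + 5/Y
T = -1377/4 (T = 36 - 9*((-5 + 5/(-2)) - 1*(-1))**2 = 36 - 9*((-5 + 5*(-1/2)) + 1)**2 = 36 - 9*((-5 - 5/2) + 1)**2 = 36 - 9*(-15/2 + 1)**2 = 36 - 9*(-13/2)**2 = 36 - 9*169/4 = 36 - 1521/4 = -1377/4 ≈ -344.25)
(c(4*(-5), 11)*T)*8**2 = ((3*(4*(-5)))*(-1377/4))*8**2 = ((3*(-20))*(-1377/4))*64 = -60*(-1377/4)*64 = 20655*64 = 1321920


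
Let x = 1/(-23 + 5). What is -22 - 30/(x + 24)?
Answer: -10022/431 ≈ -23.253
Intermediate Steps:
x = -1/18 (x = 1/(-18) = -1/18 ≈ -0.055556)
-22 - 30/(x + 24) = -22 - 30/(-1/18 + 24) = -22 - 30/(431/18) = -22 + (18/431)*(-30) = -22 - 540/431 = -10022/431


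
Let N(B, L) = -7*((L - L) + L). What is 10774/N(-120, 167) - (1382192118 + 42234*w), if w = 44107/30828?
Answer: -1186036274341435/858046 ≈ -1.3823e+9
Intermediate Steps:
N(B, L) = -7*L (N(B, L) = -7*(0 + L) = -7*L)
w = 6301/4404 (w = 44107*(1/30828) = 6301/4404 ≈ 1.4307)
10774/N(-120, 167) - (1382192118 + 42234*w) = 10774/((-7*167)) - 42234/(1/(6301/4404 + 32727)) = 10774/(-1169) - 42234/(1/(144136009/4404)) = 10774*(-1/1169) - 42234/4404/144136009 = -10774/1169 - 42234*144136009/4404 = -10774/1169 - 1014573367351/734 = -1186036274341435/858046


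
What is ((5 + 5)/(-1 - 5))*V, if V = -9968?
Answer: 49840/3 ≈ 16613.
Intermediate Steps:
((5 + 5)/(-1 - 5))*V = ((5 + 5)/(-1 - 5))*(-9968) = (10/(-6))*(-9968) = (10*(-⅙))*(-9968) = -5/3*(-9968) = 49840/3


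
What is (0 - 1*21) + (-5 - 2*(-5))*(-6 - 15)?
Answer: -126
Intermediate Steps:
(0 - 1*21) + (-5 - 2*(-5))*(-6 - 15) = (0 - 21) + (-5 + 10)*(-21) = -21 + 5*(-21) = -21 - 105 = -126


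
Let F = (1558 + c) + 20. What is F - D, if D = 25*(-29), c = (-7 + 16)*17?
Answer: 2456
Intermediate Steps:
c = 153 (c = 9*17 = 153)
F = 1731 (F = (1558 + 153) + 20 = 1711 + 20 = 1731)
D = -725
F - D = 1731 - 1*(-725) = 1731 + 725 = 2456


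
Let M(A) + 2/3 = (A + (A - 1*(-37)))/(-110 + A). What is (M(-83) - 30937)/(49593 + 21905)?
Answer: -8956261/20698671 ≈ -0.43270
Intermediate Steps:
M(A) = -2/3 + (37 + 2*A)/(-110 + A) (M(A) = -2/3 + (A + (A - 1*(-37)))/(-110 + A) = -2/3 + (A + (A + 37))/(-110 + A) = -2/3 + (A + (37 + A))/(-110 + A) = -2/3 + (37 + 2*A)/(-110 + A))
(M(-83) - 30937)/(49593 + 21905) = ((331 + 4*(-83))/(3*(-110 - 83)) - 30937)/(49593 + 21905) = ((1/3)*(331 - 332)/(-193) - 30937)/71498 = ((1/3)*(-1/193)*(-1) - 30937)*(1/71498) = (1/579 - 30937)*(1/71498) = -17912522/579*1/71498 = -8956261/20698671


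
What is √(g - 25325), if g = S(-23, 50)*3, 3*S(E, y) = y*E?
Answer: 5*I*√1059 ≈ 162.71*I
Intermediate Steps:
S(E, y) = E*y/3 (S(E, y) = (y*E)/3 = (E*y)/3 = E*y/3)
g = -1150 (g = ((⅓)*(-23)*50)*3 = -1150/3*3 = -1150)
√(g - 25325) = √(-1150 - 25325) = √(-26475) = 5*I*√1059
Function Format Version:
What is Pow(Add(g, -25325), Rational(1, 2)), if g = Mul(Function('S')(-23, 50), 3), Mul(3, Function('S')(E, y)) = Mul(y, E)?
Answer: Mul(5, I, Pow(1059, Rational(1, 2))) ≈ Mul(162.71, I)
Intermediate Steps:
Function('S')(E, y) = Mul(Rational(1, 3), E, y) (Function('S')(E, y) = Mul(Rational(1, 3), Mul(y, E)) = Mul(Rational(1, 3), Mul(E, y)) = Mul(Rational(1, 3), E, y))
g = -1150 (g = Mul(Mul(Rational(1, 3), -23, 50), 3) = Mul(Rational(-1150, 3), 3) = -1150)
Pow(Add(g, -25325), Rational(1, 2)) = Pow(Add(-1150, -25325), Rational(1, 2)) = Pow(-26475, Rational(1, 2)) = Mul(5, I, Pow(1059, Rational(1, 2)))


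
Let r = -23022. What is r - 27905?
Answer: -50927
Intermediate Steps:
r - 27905 = -23022 - 27905 = -50927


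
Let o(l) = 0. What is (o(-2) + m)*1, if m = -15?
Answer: -15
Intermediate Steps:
(o(-2) + m)*1 = (0 - 15)*1 = -15*1 = -15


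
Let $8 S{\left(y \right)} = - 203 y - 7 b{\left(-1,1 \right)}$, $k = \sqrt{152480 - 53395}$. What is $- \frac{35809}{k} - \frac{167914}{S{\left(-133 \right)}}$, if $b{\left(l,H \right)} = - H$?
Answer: $- \frac{671656}{13503} - \frac{35809 \sqrt{99085}}{99085} \approx -163.5$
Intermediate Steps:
$k = \sqrt{99085} \approx 314.78$
$S{\left(y \right)} = \frac{7}{8} - \frac{203 y}{8}$ ($S{\left(y \right)} = \frac{- 203 y - 7 \left(\left(-1\right) 1\right)}{8} = \frac{- 203 y - -7}{8} = \frac{- 203 y + 7}{8} = \frac{7 - 203 y}{8} = \frac{7}{8} - \frac{203 y}{8}$)
$- \frac{35809}{k} - \frac{167914}{S{\left(-133 \right)}} = - \frac{35809}{\sqrt{99085}} - \frac{167914}{\frac{7}{8} - - \frac{26999}{8}} = - 35809 \frac{\sqrt{99085}}{99085} - \frac{167914}{\frac{7}{8} + \frac{26999}{8}} = - \frac{35809 \sqrt{99085}}{99085} - \frac{167914}{\frac{13503}{4}} = - \frac{35809 \sqrt{99085}}{99085} - \frac{671656}{13503} = - \frac{671656}{13503} - \frac{35809 \sqrt{99085}}{99085}$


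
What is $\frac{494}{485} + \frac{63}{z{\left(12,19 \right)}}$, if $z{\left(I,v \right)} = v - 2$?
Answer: $\frac{38953}{8245} \approx 4.7244$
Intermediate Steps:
$z{\left(I,v \right)} = -2 + v$ ($z{\left(I,v \right)} = v - 2 = -2 + v$)
$\frac{494}{485} + \frac{63}{z{\left(12,19 \right)}} = \frac{494}{485} + \frac{63}{-2 + 19} = 494 \cdot \frac{1}{485} + \frac{63}{17} = \frac{494}{485} + 63 \cdot \frac{1}{17} = \frac{494}{485} + \frac{63}{17} = \frac{38953}{8245}$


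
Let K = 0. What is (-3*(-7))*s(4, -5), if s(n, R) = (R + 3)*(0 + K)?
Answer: 0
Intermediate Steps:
s(n, R) = 0 (s(n, R) = (R + 3)*(0 + 0) = (3 + R)*0 = 0)
(-3*(-7))*s(4, -5) = -3*(-7)*0 = 21*0 = 0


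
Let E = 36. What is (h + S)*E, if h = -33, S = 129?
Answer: 3456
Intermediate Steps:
(h + S)*E = (-33 + 129)*36 = 96*36 = 3456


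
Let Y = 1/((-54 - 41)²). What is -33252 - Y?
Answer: -300099301/9025 ≈ -33252.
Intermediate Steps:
Y = 1/9025 (Y = 1/((-95)²) = 1/9025 ≈ 0.00011080)
-33252 - Y = -33252 - 1*1/9025 = -33252 - 1/9025 = -300099301/9025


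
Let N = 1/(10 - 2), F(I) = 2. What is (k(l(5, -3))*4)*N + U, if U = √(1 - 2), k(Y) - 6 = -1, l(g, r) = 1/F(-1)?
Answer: 5/2 + I ≈ 2.5 + 1.0*I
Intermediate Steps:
l(g, r) = ½ (l(g, r) = 1/2 = ½)
k(Y) = 5 (k(Y) = 6 - 1 = 5)
U = I (U = √(-1) = I ≈ 1.0*I)
N = ⅛ (N = 1/8 = ⅛ ≈ 0.12500)
(k(l(5, -3))*4)*N + U = (5*4)*(⅛) + I = 20*(⅛) + I = 5/2 + I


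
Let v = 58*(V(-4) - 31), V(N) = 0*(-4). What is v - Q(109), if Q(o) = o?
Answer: -1907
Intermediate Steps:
V(N) = 0
v = -1798 (v = 58*(0 - 31) = 58*(-31) = -1798)
v - Q(109) = -1798 - 1*109 = -1798 - 109 = -1907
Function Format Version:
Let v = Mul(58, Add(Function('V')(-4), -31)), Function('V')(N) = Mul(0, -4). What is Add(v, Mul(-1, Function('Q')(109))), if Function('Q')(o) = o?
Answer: -1907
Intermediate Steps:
Function('V')(N) = 0
v = -1798 (v = Mul(58, Add(0, -31)) = Mul(58, -31) = -1798)
Add(v, Mul(-1, Function('Q')(109))) = Add(-1798, Mul(-1, 109)) = Add(-1798, -109) = -1907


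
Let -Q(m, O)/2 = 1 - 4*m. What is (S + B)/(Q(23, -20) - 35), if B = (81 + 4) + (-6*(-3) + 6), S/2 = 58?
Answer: 75/49 ≈ 1.5306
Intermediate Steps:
S = 116 (S = 2*58 = 116)
Q(m, O) = -2 + 8*m (Q(m, O) = -2*(1 - 4*m) = -2 + 8*m)
B = 109 (B = 85 + (18 + 6) = 85 + 24 = 109)
(S + B)/(Q(23, -20) - 35) = (116 + 109)/((-2 + 8*23) - 35) = 225/((-2 + 184) - 35) = 225/(182 - 35) = 225/147 = 225*(1/147) = 75/49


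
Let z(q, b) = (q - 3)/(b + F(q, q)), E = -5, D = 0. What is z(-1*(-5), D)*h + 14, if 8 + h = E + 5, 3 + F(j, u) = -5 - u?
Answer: 198/13 ≈ 15.231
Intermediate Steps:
F(j, u) = -8 - u (F(j, u) = -3 + (-5 - u) = -8 - u)
z(q, b) = (-3 + q)/(-8 + b - q) (z(q, b) = (q - 3)/(b + (-8 - q)) = (-3 + q)/(-8 + b - q))
h = -8 (h = -8 + (-5 + 5) = -8 + 0 = -8)
z(-1*(-5), D)*h + 14 = ((3 - (-1)*(-5))/(8 - 1*(-5) - 1*0))*(-8) + 14 = ((3 - 1*5)/(8 + 5 + 0))*(-8) + 14 = ((3 - 5)/13)*(-8) + 14 = ((1/13)*(-2))*(-8) + 14 = -2/13*(-8) + 14 = 16/13 + 14 = 198/13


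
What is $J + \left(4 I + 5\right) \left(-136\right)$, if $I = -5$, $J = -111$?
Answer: $1929$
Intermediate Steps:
$J + \left(4 I + 5\right) \left(-136\right) = -111 + \left(4 \left(-5\right) + 5\right) \left(-136\right) = -111 + \left(-20 + 5\right) \left(-136\right) = -111 - -2040 = -111 + 2040 = 1929$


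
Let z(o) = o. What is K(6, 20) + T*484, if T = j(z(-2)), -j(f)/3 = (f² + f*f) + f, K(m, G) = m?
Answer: -8706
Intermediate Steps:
j(f) = -6*f² - 3*f (j(f) = -3*((f² + f*f) + f) = -3*((f² + f²) + f) = -3*(2*f² + f) = -3*(f + 2*f²) = -6*f² - 3*f)
T = -18 (T = -3*(-2)*(1 + 2*(-2)) = -3*(-2)*(1 - 4) = -3*(-2)*(-3) = -18)
K(6, 20) + T*484 = 6 - 18*484 = 6 - 8712 = -8706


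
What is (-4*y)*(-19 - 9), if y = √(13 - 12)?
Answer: 112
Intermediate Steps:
y = 1 (y = √1 = 1)
(-4*y)*(-19 - 9) = (-4*1)*(-19 - 9) = -4*(-28) = 112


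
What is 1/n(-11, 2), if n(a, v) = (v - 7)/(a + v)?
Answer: 9/5 ≈ 1.8000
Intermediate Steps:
n(a, v) = (-7 + v)/(a + v)
1/n(-11, 2) = 1/((-7 + 2)/(-11 + 2)) = 1/(-5/(-9)) = 1/(-⅑*(-5)) = 1/(5/9) = 9/5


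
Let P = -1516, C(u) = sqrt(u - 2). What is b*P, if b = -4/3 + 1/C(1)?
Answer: 6064/3 + 1516*I ≈ 2021.3 + 1516.0*I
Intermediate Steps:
C(u) = sqrt(-2 + u)
b = -4/3 - I (b = -4/3 + 1/sqrt(-2 + 1) = -4*1/3 + 1/sqrt(-1) = -4/3 + 1/I = -4/3 + 1*(-I) = -4/3 - I ≈ -1.3333 - 1.0*I)
b*P = (-4/3 - I)*(-1516) = 6064/3 + 1516*I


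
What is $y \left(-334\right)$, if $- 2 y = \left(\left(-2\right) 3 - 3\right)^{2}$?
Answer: $13527$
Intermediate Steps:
$y = - \frac{81}{2}$ ($y = - \frac{\left(\left(-2\right) 3 - 3\right)^{2}}{2} = - \frac{\left(-6 - 3\right)^{2}}{2} = - \frac{\left(-9\right)^{2}}{2} = \left(- \frac{1}{2}\right) 81 = - \frac{81}{2} \approx -40.5$)
$y \left(-334\right) = \left(- \frac{81}{2}\right) \left(-334\right) = 13527$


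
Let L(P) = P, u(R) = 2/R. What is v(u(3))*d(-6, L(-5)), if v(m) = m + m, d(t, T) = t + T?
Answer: -44/3 ≈ -14.667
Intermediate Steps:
d(t, T) = T + t
v(m) = 2*m
v(u(3))*d(-6, L(-5)) = (2*(2/3))*(-5 - 6) = (2*(2*(⅓)))*(-11) = (2*(⅔))*(-11) = (4/3)*(-11) = -44/3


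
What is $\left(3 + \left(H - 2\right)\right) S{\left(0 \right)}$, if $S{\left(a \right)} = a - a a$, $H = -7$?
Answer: $0$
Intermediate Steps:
$S{\left(a \right)} = a - a^{2}$
$\left(3 + \left(H - 2\right)\right) S{\left(0 \right)} = \left(3 - 9\right) 0 \left(1 - 0\right) = \left(3 - 9\right) 0 \left(1 + 0\right) = - 6 \cdot 0 \cdot 1 = \left(-6\right) 0 = 0$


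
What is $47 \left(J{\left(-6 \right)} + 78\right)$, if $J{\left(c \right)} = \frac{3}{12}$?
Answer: $\frac{14711}{4} \approx 3677.8$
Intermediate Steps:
$J{\left(c \right)} = \frac{1}{4}$ ($J{\left(c \right)} = 3 \cdot \frac{1}{12} = \frac{1}{4}$)
$47 \left(J{\left(-6 \right)} + 78\right) = 47 \left(\frac{1}{4} + 78\right) = 47 \cdot \frac{313}{4} = \frac{14711}{4}$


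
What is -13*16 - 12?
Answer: -220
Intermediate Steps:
-13*16 - 12 = -208 - 12 = -220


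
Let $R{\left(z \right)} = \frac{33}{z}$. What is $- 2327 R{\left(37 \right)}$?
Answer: $- \frac{76791}{37} \approx -2075.4$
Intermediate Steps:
$- 2327 R{\left(37 \right)} = - 2327 \cdot \frac{33}{37} = - 2327 \cdot 33 \cdot \frac{1}{37} = \left(-2327\right) \frac{33}{37} = - \frac{76791}{37}$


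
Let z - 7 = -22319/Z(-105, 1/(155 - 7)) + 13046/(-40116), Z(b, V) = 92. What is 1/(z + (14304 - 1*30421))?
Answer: -922668/15088318789 ≈ -6.1151e-5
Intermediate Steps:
z = -217678633/922668 (z = 7 + (-22319/92 + 13046/(-40116)) = 7 + (-22319*1/92 + 13046*(-1/40116)) = 7 + (-22319/92 - 6523/20058) = 7 - 224137309/922668 = -217678633/922668 ≈ -235.92)
1/(z + (14304 - 1*30421)) = 1/(-217678633/922668 + (14304 - 1*30421)) = 1/(-217678633/922668 + (14304 - 30421)) = 1/(-217678633/922668 - 16117) = 1/(-15088318789/922668) = -922668/15088318789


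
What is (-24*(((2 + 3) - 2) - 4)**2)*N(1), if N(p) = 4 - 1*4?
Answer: 0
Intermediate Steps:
N(p) = 0 (N(p) = 4 - 4 = 0)
(-24*(((2 + 3) - 2) - 4)**2)*N(1) = -24*(((2 + 3) - 2) - 4)**2*0 = -24*((5 - 2) - 4)**2*0 = -24*(3 - 4)**2*0 = -24*(-1)**2*0 = -24*1*0 = -24*0 = 0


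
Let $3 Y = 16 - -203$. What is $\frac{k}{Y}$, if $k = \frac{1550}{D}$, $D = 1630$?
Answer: $\frac{155}{11899} \approx 0.013026$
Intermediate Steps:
$k = \frac{155}{163}$ ($k = \frac{1550}{1630} = 1550 \cdot \frac{1}{1630} = \frac{155}{163} \approx 0.95092$)
$Y = 73$ ($Y = \frac{16 - -203}{3} = \frac{16 + 203}{3} = \frac{1}{3} \cdot 219 = 73$)
$\frac{k}{Y} = \frac{155}{163 \cdot 73} = \frac{155}{163} \cdot \frac{1}{73} = \frac{155}{11899}$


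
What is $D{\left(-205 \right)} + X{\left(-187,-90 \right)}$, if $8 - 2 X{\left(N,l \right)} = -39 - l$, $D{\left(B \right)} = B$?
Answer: $- \frac{453}{2} \approx -226.5$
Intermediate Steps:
$X{\left(N,l \right)} = \frac{47}{2} + \frac{l}{2}$ ($X{\left(N,l \right)} = 4 - \frac{-39 - l}{2} = 4 + \left(\frac{39}{2} + \frac{l}{2}\right) = \frac{47}{2} + \frac{l}{2}$)
$D{\left(-205 \right)} + X{\left(-187,-90 \right)} = -205 + \left(\frac{47}{2} + \frac{1}{2} \left(-90\right)\right) = -205 + \left(\frac{47}{2} - 45\right) = -205 - \frac{43}{2} = - \frac{453}{2}$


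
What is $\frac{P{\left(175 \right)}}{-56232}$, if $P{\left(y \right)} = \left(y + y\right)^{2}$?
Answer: $- \frac{30625}{14058} \approx -2.1785$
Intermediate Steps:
$P{\left(y \right)} = 4 y^{2}$ ($P{\left(y \right)} = \left(2 y\right)^{2} = 4 y^{2}$)
$\frac{P{\left(175 \right)}}{-56232} = \frac{4 \cdot 175^{2}}{-56232} = 4 \cdot 30625 \left(- \frac{1}{56232}\right) = 122500 \left(- \frac{1}{56232}\right) = - \frac{30625}{14058}$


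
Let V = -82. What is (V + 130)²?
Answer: 2304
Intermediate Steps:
(V + 130)² = (-82 + 130)² = 48² = 2304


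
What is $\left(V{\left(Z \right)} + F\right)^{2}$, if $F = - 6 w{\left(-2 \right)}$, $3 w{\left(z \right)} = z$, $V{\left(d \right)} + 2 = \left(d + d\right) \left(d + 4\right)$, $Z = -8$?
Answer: $4356$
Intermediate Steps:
$V{\left(d \right)} = -2 + 2 d \left(4 + d\right)$ ($V{\left(d \right)} = -2 + \left(d + d\right) \left(d + 4\right) = -2 + 2 d \left(4 + d\right)$)
$w{\left(z \right)} = \frac{z}{3}$
$F = 4$ ($F = - 6 \cdot \frac{1}{3} \left(-2\right) = \left(-6\right) \left(- \frac{2}{3}\right) = 4$)
$\left(V{\left(Z \right)} + F\right)^{2} = \left(\left(-2 + 2 \left(-8\right)^{2} + 8 \left(-8\right)\right) + 4\right)^{2} = \left(\left(-2 + 2 \cdot 64 - 64\right) + 4\right)^{2} = \left(\left(-2 + 128 - 64\right) + 4\right)^{2} = \left(62 + 4\right)^{2} = 66^{2} = 4356$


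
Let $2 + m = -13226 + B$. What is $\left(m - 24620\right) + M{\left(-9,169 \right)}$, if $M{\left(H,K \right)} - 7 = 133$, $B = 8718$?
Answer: $-28990$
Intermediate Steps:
$M{\left(H,K \right)} = 140$ ($M{\left(H,K \right)} = 7 + 133 = 140$)
$m = -4510$ ($m = -2 + \left(-13226 + 8718\right) = -2 - 4508 = -4510$)
$\left(m - 24620\right) + M{\left(-9,169 \right)} = \left(-4510 - 24620\right) + 140 = -29130 + 140 = -28990$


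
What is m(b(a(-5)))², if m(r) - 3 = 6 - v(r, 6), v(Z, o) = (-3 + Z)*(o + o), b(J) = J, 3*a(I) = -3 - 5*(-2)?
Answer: 289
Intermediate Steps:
a(I) = 7/3 (a(I) = (-3 - 5*(-2))/3 = (-3 + 10)/3 = (⅓)*7 = 7/3)
v(Z, o) = 2*o*(-3 + Z) (v(Z, o) = (-3 + Z)*(2*o) = 2*o*(-3 + Z))
m(r) = 45 - 12*r (m(r) = 3 + (6 - 2*6*(-3 + r)) = 3 + (6 - (-36 + 12*r)) = 3 + (6 + (36 - 12*r)) = 3 + (42 - 12*r) = 45 - 12*r)
m(b(a(-5)))² = (45 - 12*7/3)² = (45 - 28)² = 17² = 289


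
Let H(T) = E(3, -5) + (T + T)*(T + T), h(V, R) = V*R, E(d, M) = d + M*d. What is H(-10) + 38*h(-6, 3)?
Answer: -296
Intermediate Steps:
h(V, R) = R*V
H(T) = -12 + 4*T**2 (H(T) = 3*(1 - 5) + (T + T)*(T + T) = 3*(-4) + (2*T)*(2*T) = -12 + 4*T**2)
H(-10) + 38*h(-6, 3) = (-12 + 4*(-10)**2) + 38*(3*(-6)) = (-12 + 4*100) + 38*(-18) = (-12 + 400) - 684 = 388 - 684 = -296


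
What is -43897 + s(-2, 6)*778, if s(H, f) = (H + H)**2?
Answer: -31449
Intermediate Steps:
s(H, f) = 4*H**2 (s(H, f) = (2*H)**2 = 4*H**2)
-43897 + s(-2, 6)*778 = -43897 + (4*(-2)**2)*778 = -43897 + (4*4)*778 = -43897 + 16*778 = -43897 + 12448 = -31449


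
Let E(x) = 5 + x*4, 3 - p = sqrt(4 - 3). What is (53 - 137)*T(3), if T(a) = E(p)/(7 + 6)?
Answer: -84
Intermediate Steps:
p = 2 (p = 3 - sqrt(4 - 3) = 3 - sqrt(1) = 3 - 1*1 = 3 - 1 = 2)
E(x) = 5 + 4*x
T(a) = 1 (T(a) = (5 + 4*2)/(7 + 6) = (5 + 8)/13 = 13*(1/13) = 1)
(53 - 137)*T(3) = (53 - 137)*1 = -84*1 = -84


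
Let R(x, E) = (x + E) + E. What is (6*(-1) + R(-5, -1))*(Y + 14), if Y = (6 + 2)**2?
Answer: -1014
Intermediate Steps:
R(x, E) = x + 2*E (R(x, E) = (E + x) + E = x + 2*E)
Y = 64 (Y = 8**2 = 64)
(6*(-1) + R(-5, -1))*(Y + 14) = (6*(-1) + (-5 + 2*(-1)))*(64 + 14) = (-6 + (-5 - 2))*78 = (-6 - 7)*78 = -13*78 = -1014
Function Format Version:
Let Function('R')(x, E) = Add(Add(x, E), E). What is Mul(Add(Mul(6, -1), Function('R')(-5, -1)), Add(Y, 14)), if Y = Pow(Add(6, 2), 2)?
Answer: -1014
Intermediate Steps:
Function('R')(x, E) = Add(x, Mul(2, E)) (Function('R')(x, E) = Add(Add(E, x), E) = Add(x, Mul(2, E)))
Y = 64 (Y = Pow(8, 2) = 64)
Mul(Add(Mul(6, -1), Function('R')(-5, -1)), Add(Y, 14)) = Mul(Add(Mul(6, -1), Add(-5, Mul(2, -1))), Add(64, 14)) = Mul(Add(-6, Add(-5, -2)), 78) = Mul(Add(-6, -7), 78) = Mul(-13, 78) = -1014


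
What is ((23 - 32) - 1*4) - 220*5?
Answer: -1113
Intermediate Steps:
((23 - 32) - 1*4) - 220*5 = (-9 - 4) - 55*20 = -13 - 1100 = -1113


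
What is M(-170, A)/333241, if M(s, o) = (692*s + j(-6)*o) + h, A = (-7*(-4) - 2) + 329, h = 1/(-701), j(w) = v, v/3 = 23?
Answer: -65294646/233601941 ≈ -0.27951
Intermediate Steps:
v = 69 (v = 3*23 = 69)
j(w) = 69
h = -1/701 ≈ -0.0014265
A = 355 (A = (28 - 2) + 329 = 26 + 329 = 355)
M(s, o) = -1/701 + 69*o + 692*s (M(s, o) = (692*s + 69*o) - 1/701 = (69*o + 692*s) - 1/701 = -1/701 + 69*o + 692*s)
M(-170, A)/333241 = (-1/701 + 69*355 + 692*(-170))/333241 = (-1/701 + 24495 - 117640)*(1/333241) = -65294646/701*1/333241 = -65294646/233601941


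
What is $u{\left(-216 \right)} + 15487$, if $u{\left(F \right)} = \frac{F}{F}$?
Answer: $15488$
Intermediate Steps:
$u{\left(F \right)} = 1$
$u{\left(-216 \right)} + 15487 = 1 + 15487 = 15488$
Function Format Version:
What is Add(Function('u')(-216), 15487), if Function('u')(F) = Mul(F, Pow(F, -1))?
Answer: 15488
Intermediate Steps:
Function('u')(F) = 1
Add(Function('u')(-216), 15487) = Add(1, 15487) = 15488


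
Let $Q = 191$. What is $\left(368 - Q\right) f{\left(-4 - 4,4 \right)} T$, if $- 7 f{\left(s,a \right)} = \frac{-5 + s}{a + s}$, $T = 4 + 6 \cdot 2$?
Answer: $- \frac{9204}{7} \approx -1314.9$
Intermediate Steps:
$T = 16$ ($T = 4 + 12 = 16$)
$f{\left(s,a \right)} = - \frac{-5 + s}{7 \left(a + s\right)}$ ($f{\left(s,a \right)} = - \frac{\left(-5 + s\right) \frac{1}{a + s}}{7} = - \frac{\frac{1}{a + s} \left(-5 + s\right)}{7} = - \frac{-5 + s}{7 \left(a + s\right)}$)
$\left(368 - Q\right) f{\left(-4 - 4,4 \right)} T = \left(368 - 191\right) \frac{5 - \left(-4 - 4\right)}{7 \left(4 - 8\right)} 16 = \left(368 - 191\right) \frac{5 - -8}{7 \left(4 - 8\right)} 16 = 177 \frac{5 + 8}{7 \left(-4\right)} 16 = 177 \cdot \frac{1}{7} \left(- \frac{1}{4}\right) 13 \cdot 16 = 177 \left(\left(- \frac{13}{28}\right) 16\right) = 177 \left(- \frac{52}{7}\right) = - \frac{9204}{7}$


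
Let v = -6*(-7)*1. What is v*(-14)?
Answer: -588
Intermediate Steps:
v = 42 (v = 42*1 = 42)
v*(-14) = 42*(-14) = -588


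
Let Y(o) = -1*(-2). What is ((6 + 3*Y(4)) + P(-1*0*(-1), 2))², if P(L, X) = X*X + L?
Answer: 256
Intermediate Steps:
Y(o) = 2
P(L, X) = L + X² (P(L, X) = X² + L = L + X²)
((6 + 3*Y(4)) + P(-1*0*(-1), 2))² = ((6 + 3*2) + (-1*0*(-1) + 2²))² = ((6 + 6) + (0*(-1) + 4))² = (12 + (0 + 4))² = (12 + 4)² = 16² = 256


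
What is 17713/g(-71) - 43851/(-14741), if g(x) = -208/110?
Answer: -14356342811/1533064 ≈ -9364.5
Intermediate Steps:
g(x) = -104/55 (g(x) = -208*1/110 = -104/55)
17713/g(-71) - 43851/(-14741) = 17713/(-104/55) - 43851/(-14741) = 17713*(-55/104) - 43851*(-1/14741) = -974215/104 + 43851/14741 = -14356342811/1533064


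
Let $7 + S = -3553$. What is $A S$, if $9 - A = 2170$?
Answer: $7693160$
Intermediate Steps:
$A = -2161$ ($A = 9 - 2170 = -2161$)
$S = -3560$ ($S = -7 - 3553 = -3560$)
$A S = \left(-2161\right) \left(-3560\right) = 7693160$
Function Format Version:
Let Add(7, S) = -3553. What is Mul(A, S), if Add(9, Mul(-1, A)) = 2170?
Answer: 7693160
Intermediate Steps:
A = -2161 (A = Add(9, Mul(-1, 2170)) = Add(9, -2170) = -2161)
S = -3560 (S = Add(-7, -3553) = -3560)
Mul(A, S) = Mul(-2161, -3560) = 7693160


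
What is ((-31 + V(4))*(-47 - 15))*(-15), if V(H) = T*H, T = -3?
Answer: -39990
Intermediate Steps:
V(H) = -3*H
((-31 + V(4))*(-47 - 15))*(-15) = ((-31 - 3*4)*(-47 - 15))*(-15) = ((-31 - 12)*(-62))*(-15) = -43*(-62)*(-15) = 2666*(-15) = -39990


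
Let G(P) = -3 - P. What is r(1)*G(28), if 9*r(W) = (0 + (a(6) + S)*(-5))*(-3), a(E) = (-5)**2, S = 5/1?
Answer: -1550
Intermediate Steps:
S = 5 (S = 1*5 = 5)
a(E) = 25
r(W) = 50 (r(W) = ((0 + (25 + 5)*(-5))*(-3))/9 = ((0 + 30*(-5))*(-3))/9 = ((0 - 150)*(-3))/9 = (-150*(-3))/9 = (1/9)*450 = 50)
r(1)*G(28) = 50*(-3 - 1*28) = 50*(-3 - 28) = 50*(-31) = -1550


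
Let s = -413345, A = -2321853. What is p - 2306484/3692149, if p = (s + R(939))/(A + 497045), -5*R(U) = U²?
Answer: -5079175162453/16843657580980 ≈ -0.30155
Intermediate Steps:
R(U) = -U²/5
p = 1474223/4562020 (p = (-413345 - ⅕*939²)/(-2321853 + 497045) = (-413345 - ⅕*881721)/(-1824808) = (-413345 - 881721/5)*(-1/1824808) = -2948446/5*(-1/1824808) = 1474223/4562020 ≈ 0.32315)
p - 2306484/3692149 = 1474223/4562020 - 2306484/3692149 = -5079175162453/16843657580980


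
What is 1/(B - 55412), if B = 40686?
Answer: -1/14726 ≈ -6.7907e-5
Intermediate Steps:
1/(B - 55412) = 1/(40686 - 55412) = 1/(-14726) = -1/14726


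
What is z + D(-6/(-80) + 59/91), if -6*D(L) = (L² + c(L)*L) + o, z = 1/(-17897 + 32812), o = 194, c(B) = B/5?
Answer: -19230925933061/592853352000 ≈ -32.438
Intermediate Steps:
c(B) = B/5 (c(B) = B*(⅕) = B/5)
z = 1/14915 ≈ 6.7047e-5
D(L) = -97/3 - L²/5 (D(L) = -((L² + (L/5)*L) + 194)/6 = -((L² + L²/5) + 194)/6 = -(6*L²/5 + 194)/6 = -(194 + 6*L²/5)/6 = -97/3 - L²/5)
z + D(-6/(-80) + 59/91) = 1/14915 + (-97/3 - (-6/(-80) + 59/91)²/5) = 1/14915 + (-97/3 - (-6*(-1/80) + 59*(1/91))²/5) = 1/14915 + (-97/3 - (3/40 + 59/91)²/5) = 1/14915 + (-97/3 - (2633/3640)²/5) = 1/14915 + (-97/3 - ⅕*6932689/13249600) = 1/14915 + (-97/3 - 6932689/66248000) = 1/14915 - 6446854067/198744000 = -19230925933061/592853352000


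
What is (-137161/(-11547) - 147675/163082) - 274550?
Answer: -516986598028723/1883107854 ≈ -2.7454e+5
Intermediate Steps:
(-137161/(-11547) - 147675/163082) - 274550 = (-137161*(-1/11547) - 147675*1/163082) - 274550 = (137161/11547 - 147675/163082) - 274550 = 20663286977/1883107854 - 274550 = -516986598028723/1883107854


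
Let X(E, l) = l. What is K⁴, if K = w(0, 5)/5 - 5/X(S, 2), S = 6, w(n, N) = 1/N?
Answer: 228886641/6250000 ≈ 36.622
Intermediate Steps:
K = -123/50 (K = 1/(5*5) - 5/2 = (⅕)*(⅕) - 5*½ = 1/25 - 5/2 = -123/50 ≈ -2.4600)
K⁴ = (-123/50)⁴ = 228886641/6250000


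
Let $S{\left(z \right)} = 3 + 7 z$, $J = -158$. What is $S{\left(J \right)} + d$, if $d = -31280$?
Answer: $-32383$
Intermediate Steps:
$S{\left(J \right)} + d = \left(3 + 7 \left(-158\right)\right) - 31280 = \left(3 - 1106\right) - 31280 = -1103 - 31280 = -32383$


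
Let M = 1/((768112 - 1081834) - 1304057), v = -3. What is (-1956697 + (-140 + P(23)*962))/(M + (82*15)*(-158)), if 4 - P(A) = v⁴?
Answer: 3285565166669/314399170861 ≈ 10.450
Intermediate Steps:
P(A) = -77 (P(A) = 4 - 1*(-3)⁴ = 4 - 1*81 = 4 - 81 = -77)
M = -1/1617779 (M = 1/(-313722 - 1304057) = 1/(-1617779) = -1/1617779 ≈ -6.1813e-7)
(-1956697 + (-140 + P(23)*962))/(M + (82*15)*(-158)) = (-1956697 + (-140 - 77*962))/(-1/1617779 + (82*15)*(-158)) = (-1956697 + (-140 - 74074))/(-1/1617779 + 1230*(-158)) = (-1956697 - 74214)/(-1/1617779 - 194340) = -2030911/(-314399170861/1617779) = -2030911*(-1617779/314399170861) = 3285565166669/314399170861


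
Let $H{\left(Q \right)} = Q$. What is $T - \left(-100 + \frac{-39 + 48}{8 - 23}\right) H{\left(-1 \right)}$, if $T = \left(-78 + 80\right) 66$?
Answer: $\frac{157}{5} \approx 31.4$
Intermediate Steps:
$T = 132$ ($T = 2 \cdot 66 = 132$)
$T - \left(-100 + \frac{-39 + 48}{8 - 23}\right) H{\left(-1 \right)} = 132 - \left(-100 + \frac{-39 + 48}{8 - 23}\right) \left(-1\right) = 132 - \left(-100 + \frac{9}{8 - 23}\right) \left(-1\right) = 132 - \left(-100 + \frac{9}{-15}\right) \left(-1\right) = 132 - \left(-100 + 9 \left(- \frac{1}{15}\right)\right) \left(-1\right) = 132 - \left(-100 - \frac{3}{5}\right) \left(-1\right) = 132 - \left(- \frac{503}{5}\right) \left(-1\right) = 132 - \frac{503}{5} = \frac{157}{5}$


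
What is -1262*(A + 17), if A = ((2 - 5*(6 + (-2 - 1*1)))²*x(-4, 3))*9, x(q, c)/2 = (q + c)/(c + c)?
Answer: 618380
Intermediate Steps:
x(q, c) = (c + q)/c (x(q, c) = 2*((q + c)/(c + c)) = 2*((c + q)/((2*c))) = 2*((c + q)*(1/(2*c))) = 2*((c + q)/(2*c)) = (c + q)/c)
A = -507 (A = ((2 - 5*(6 + (-2 - 1*1)))²*((3 - 4)/3))*9 = ((2 - 5*(6 + (-2 - 1)))²*((⅓)*(-1)))*9 = ((2 - 5*(6 - 3))²*(-⅓))*9 = ((2 - 5*3)²*(-⅓))*9 = ((2 - 15)²*(-⅓))*9 = ((-13)²*(-⅓))*9 = (169*(-⅓))*9 = -169/3*9 = -507)
-1262*(A + 17) = -1262*(-507 + 17) = -1262*(-490) = 618380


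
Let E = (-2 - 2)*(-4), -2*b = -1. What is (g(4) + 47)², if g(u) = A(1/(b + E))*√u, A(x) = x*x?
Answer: 2620518481/1185921 ≈ 2209.7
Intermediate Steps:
b = ½ (b = -½*(-1) = ½ ≈ 0.50000)
E = 16 (E = -4*(-4) = 16)
A(x) = x²
g(u) = 4*√u/1089 (g(u) = (1/(½ + 16))²*√u = (1/(33/2))²*√u = (2/33)²*√u = 4*√u/1089)
(g(4) + 47)² = (4*√4/1089 + 47)² = ((4/1089)*2 + 47)² = (8/1089 + 47)² = (51191/1089)² = 2620518481/1185921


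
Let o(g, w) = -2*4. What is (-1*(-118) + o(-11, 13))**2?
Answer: 12100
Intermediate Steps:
o(g, w) = -8
(-1*(-118) + o(-11, 13))**2 = (-1*(-118) - 8)**2 = (118 - 8)**2 = 110**2 = 12100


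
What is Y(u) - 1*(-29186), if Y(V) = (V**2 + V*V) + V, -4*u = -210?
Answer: 34751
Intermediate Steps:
u = 105/2 (u = -1/4*(-210) = 105/2 ≈ 52.500)
Y(V) = V + 2*V**2 (Y(V) = (V**2 + V**2) + V = 2*V**2 + V = V + 2*V**2)
Y(u) - 1*(-29186) = 105*(1 + 2*(105/2))/2 - 1*(-29186) = 105*(1 + 105)/2 + 29186 = (105/2)*106 + 29186 = 5565 + 29186 = 34751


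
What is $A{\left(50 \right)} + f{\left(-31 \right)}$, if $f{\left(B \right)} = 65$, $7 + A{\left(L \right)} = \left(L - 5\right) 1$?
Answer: $103$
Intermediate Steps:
$A{\left(L \right)} = -12 + L$ ($A{\left(L \right)} = -7 + \left(L - 5\right) 1 = -7 + \left(-5 + L\right) 1 = -7 + \left(-5 + L\right) = -12 + L$)
$A{\left(50 \right)} + f{\left(-31 \right)} = \left(-12 + 50\right) + 65 = 38 + 65 = 103$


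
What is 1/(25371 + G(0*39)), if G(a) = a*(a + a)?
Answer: 1/25371 ≈ 3.9415e-5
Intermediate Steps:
G(a) = 2*a**2 (G(a) = a*(2*a) = 2*a**2)
1/(25371 + G(0*39)) = 1/(25371 + 2*(0*39)**2) = 1/(25371 + 2*0**2) = 1/(25371 + 2*0) = 1/(25371 + 0) = 1/25371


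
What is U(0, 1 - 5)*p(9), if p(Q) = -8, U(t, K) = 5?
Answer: -40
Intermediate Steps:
U(0, 1 - 5)*p(9) = 5*(-8) = -40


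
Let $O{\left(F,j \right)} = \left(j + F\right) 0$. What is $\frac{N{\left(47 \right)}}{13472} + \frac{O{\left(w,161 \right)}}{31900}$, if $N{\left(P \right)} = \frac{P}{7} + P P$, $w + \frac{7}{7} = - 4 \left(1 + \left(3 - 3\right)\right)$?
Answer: $\frac{7755}{47152} \approx 0.16447$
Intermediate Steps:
$w = -5$ ($w = -1 - 4 \left(1 + \left(3 - 3\right)\right) = -1 - 4 \left(1 + 0\right) = -1 - 4 = -5$)
$N{\left(P \right)} = P^{2} + \frac{P}{7}$ ($N{\left(P \right)} = P \frac{1}{7} + P^{2} = \frac{P}{7} + P^{2} = P^{2} + \frac{P}{7}$)
$O{\left(F,j \right)} = 0$ ($O{\left(F,j \right)} = \left(F + j\right) 0 = 0$)
$\frac{N{\left(47 \right)}}{13472} + \frac{O{\left(w,161 \right)}}{31900} = \frac{47 \left(\frac{1}{7} + 47\right)}{13472} + \frac{0}{31900} = 47 \cdot \frac{330}{7} \cdot \frac{1}{13472} + 0 \cdot \frac{1}{31900} = \frac{15510}{7} \cdot \frac{1}{13472} + 0 = \frac{7755}{47152} + 0 = \frac{7755}{47152}$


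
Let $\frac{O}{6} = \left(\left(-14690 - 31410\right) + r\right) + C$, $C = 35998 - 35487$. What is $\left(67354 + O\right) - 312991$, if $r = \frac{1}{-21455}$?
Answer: $- \frac{11138813811}{21455} \approx -5.1917 \cdot 10^{5}$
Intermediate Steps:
$C = 511$
$r = - \frac{1}{21455} \approx -4.6609 \cdot 10^{-5}$
$O = - \frac{5868671976}{21455}$ ($O = 6 \left(\left(\left(-14690 - 31410\right) - \frac{1}{21455}\right) + 511\right) = 6 \left(\left(-46100 - \frac{1}{21455}\right) + 511\right) = 6 \left(- \frac{989075501}{21455} + 511\right) = 6 \left(- \frac{978111996}{21455}\right) = - \frac{5868671976}{21455} \approx -2.7353 \cdot 10^{5}$)
$\left(67354 + O\right) - 312991 = \left(67354 - \frac{5868671976}{21455}\right) - 312991 = - \frac{4423591906}{21455} - 312991 = - \frac{11138813811}{21455}$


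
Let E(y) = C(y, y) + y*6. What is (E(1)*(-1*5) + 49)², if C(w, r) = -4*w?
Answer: 1521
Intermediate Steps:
E(y) = 2*y (E(y) = -4*y + y*6 = -4*y + 6*y = 2*y)
(E(1)*(-1*5) + 49)² = ((2*1)*(-1*5) + 49)² = (2*(-5) + 49)² = (-10 + 49)² = 39² = 1521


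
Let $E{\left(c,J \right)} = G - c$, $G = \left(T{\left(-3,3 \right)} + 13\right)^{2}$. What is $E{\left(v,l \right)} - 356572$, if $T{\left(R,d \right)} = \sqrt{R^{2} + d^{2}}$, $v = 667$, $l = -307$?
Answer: $-357052 + 78 \sqrt{2} \approx -3.5694 \cdot 10^{5}$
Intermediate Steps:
$G = \left(13 + 3 \sqrt{2}\right)^{2}$ ($G = \left(\sqrt{\left(-3\right)^{2} + 3^{2}} + 13\right)^{2} = \left(\sqrt{9 + 9} + 13\right)^{2} = \left(\sqrt{18} + 13\right)^{2} = \left(3 \sqrt{2} + 13\right)^{2} = \left(13 + 3 \sqrt{2}\right)^{2} \approx 297.31$)
$E{\left(c,J \right)} = 187 - c + 78 \sqrt{2}$ ($E{\left(c,J \right)} = \left(187 + 78 \sqrt{2}\right) - c = 187 - c + 78 \sqrt{2}$)
$E{\left(v,l \right)} - 356572 = \left(187 - 667 + 78 \sqrt{2}\right) - 356572 = \left(-480 + 78 \sqrt{2}\right) - 356572 = -357052 + 78 \sqrt{2}$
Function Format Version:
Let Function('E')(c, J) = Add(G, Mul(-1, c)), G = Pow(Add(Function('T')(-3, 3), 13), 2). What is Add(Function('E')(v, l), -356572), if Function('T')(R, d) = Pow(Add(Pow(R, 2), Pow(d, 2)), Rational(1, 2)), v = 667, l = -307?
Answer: Add(-357052, Mul(78, Pow(2, Rational(1, 2)))) ≈ -3.5694e+5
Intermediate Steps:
G = Pow(Add(13, Mul(3, Pow(2, Rational(1, 2)))), 2) (G = Pow(Add(Pow(Add(Pow(-3, 2), Pow(3, 2)), Rational(1, 2)), 13), 2) = Pow(Add(Pow(Add(9, 9), Rational(1, 2)), 13), 2) = Pow(Add(Pow(18, Rational(1, 2)), 13), 2) = Pow(Add(Mul(3, Pow(2, Rational(1, 2))), 13), 2) = Pow(Add(13, Mul(3, Pow(2, Rational(1, 2)))), 2) ≈ 297.31)
Function('E')(c, J) = Add(187, Mul(-1, c), Mul(78, Pow(2, Rational(1, 2)))) (Function('E')(c, J) = Add(Add(187, Mul(78, Pow(2, Rational(1, 2)))), Mul(-1, c)) = Add(187, Mul(-1, c), Mul(78, Pow(2, Rational(1, 2)))))
Add(Function('E')(v, l), -356572) = Add(Add(187, Mul(-1, 667), Mul(78, Pow(2, Rational(1, 2)))), -356572) = Add(Add(187, -667, Mul(78, Pow(2, Rational(1, 2)))), -356572) = Add(Add(-480, Mul(78, Pow(2, Rational(1, 2)))), -356572) = Add(-357052, Mul(78, Pow(2, Rational(1, 2))))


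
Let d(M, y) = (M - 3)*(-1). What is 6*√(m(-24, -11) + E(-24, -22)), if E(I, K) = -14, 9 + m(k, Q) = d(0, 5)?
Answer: 12*I*√5 ≈ 26.833*I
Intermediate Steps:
d(M, y) = 3 - M (d(M, y) = (-3 + M)*(-1) = 3 - M)
m(k, Q) = -6 (m(k, Q) = -9 + (3 - 1*0) = -9 + (3 + 0) = -9 + 3 = -6)
6*√(m(-24, -11) + E(-24, -22)) = 6*√(-6 - 14) = 6*√(-20) = 6*(2*I*√5) = 12*I*√5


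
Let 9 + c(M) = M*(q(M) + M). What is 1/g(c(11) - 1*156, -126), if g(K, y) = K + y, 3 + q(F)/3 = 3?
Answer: -1/170 ≈ -0.0058824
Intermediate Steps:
q(F) = 0 (q(F) = -9 + 3*3 = -9 + 9 = 0)
c(M) = -9 + M² (c(M) = -9 + M*(0 + M) = -9 + M*M = -9 + M²)
1/g(c(11) - 1*156, -126) = 1/(((-9 + 11²) - 1*156) - 126) = 1/(((-9 + 121) - 156) - 126) = 1/((112 - 156) - 126) = 1/(-44 - 126) = 1/(-170) = -1/170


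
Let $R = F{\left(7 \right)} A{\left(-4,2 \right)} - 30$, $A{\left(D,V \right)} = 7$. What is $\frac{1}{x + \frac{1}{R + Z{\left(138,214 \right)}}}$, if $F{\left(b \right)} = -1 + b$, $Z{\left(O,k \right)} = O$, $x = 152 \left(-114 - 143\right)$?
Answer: $- \frac{150}{5859599} \approx -2.5599 \cdot 10^{-5}$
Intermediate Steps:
$x = -39064$ ($x = 152 \left(-257\right) = -39064$)
$R = 12$ ($R = \left(-1 + 7\right) 7 - 30 = 6 \cdot 7 - 30 = 42 - 30 = 12$)
$\frac{1}{x + \frac{1}{R + Z{\left(138,214 \right)}}} = \frac{1}{-39064 + \frac{1}{12 + 138}} = \frac{1}{-39064 + \frac{1}{150}} = \frac{1}{- \frac{5859599}{150}} = - \frac{150}{5859599}$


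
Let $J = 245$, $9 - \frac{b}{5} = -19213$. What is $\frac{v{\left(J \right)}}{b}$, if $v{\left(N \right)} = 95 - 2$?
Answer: $\frac{93}{96110} \approx 0.00096764$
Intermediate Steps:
$b = 96110$ ($b = 45 - -96065 = 45 + 96065 = 96110$)
$v{\left(N \right)} = 93$ ($v{\left(N \right)} = 95 - 2 = 93$)
$\frac{v{\left(J \right)}}{b} = \frac{93}{96110}$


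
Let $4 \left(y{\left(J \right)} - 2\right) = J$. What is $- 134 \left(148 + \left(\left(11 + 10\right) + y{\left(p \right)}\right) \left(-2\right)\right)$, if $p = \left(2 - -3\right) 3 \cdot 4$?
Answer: $-9648$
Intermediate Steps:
$p = 60$ ($p = \left(2 + 3\right) 3 \cdot 4 = 5 \cdot 3 \cdot 4 = 15 \cdot 4 = 60$)
$y{\left(J \right)} = 2 + \frac{J}{4}$
$- 134 \left(148 + \left(\left(11 + 10\right) + y{\left(p \right)}\right) \left(-2\right)\right) = - 134 \left(148 + \left(\left(11 + 10\right) + \left(2 + \frac{1}{4} \cdot 60\right)\right) \left(-2\right)\right) = - 134 \left(148 + \left(21 + \left(2 + 15\right)\right) \left(-2\right)\right) = - 134 \left(148 + \left(21 + 17\right) \left(-2\right)\right) = - 134 \left(148 + 38 \left(-2\right)\right) = - 134 \left(148 - 76\right) = \left(-134\right) 72 = -9648$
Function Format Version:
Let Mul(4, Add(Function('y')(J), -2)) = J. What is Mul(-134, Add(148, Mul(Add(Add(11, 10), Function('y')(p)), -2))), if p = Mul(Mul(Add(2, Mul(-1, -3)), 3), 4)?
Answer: -9648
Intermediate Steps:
p = 60 (p = Mul(Mul(Add(2, 3), 3), 4) = Mul(Mul(5, 3), 4) = Mul(15, 4) = 60)
Function('y')(J) = Add(2, Mul(Rational(1, 4), J))
Mul(-134, Add(148, Mul(Add(Add(11, 10), Function('y')(p)), -2))) = Mul(-134, Add(148, Mul(Add(Add(11, 10), Add(2, Mul(Rational(1, 4), 60))), -2))) = Mul(-134, Add(148, Mul(Add(21, Add(2, 15)), -2))) = Mul(-134, Add(148, Mul(Add(21, 17), -2))) = Mul(-134, Add(148, Mul(38, -2))) = Mul(-134, Add(148, -76)) = Mul(-134, 72) = -9648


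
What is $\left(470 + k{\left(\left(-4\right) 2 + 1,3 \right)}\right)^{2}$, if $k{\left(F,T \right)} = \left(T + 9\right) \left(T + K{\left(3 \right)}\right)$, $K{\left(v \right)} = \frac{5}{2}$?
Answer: $287296$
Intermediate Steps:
$K{\left(v \right)} = \frac{5}{2}$ ($K{\left(v \right)} = 5 \cdot \frac{1}{2} = \frac{5}{2}$)
$k{\left(F,T \right)} = \left(9 + T\right) \left(\frac{5}{2} + T\right)$ ($k{\left(F,T \right)} = \left(T + 9\right) \left(T + \frac{5}{2}\right) = \left(9 + T\right) \left(\frac{5}{2} + T\right)$)
$\left(470 + k{\left(\left(-4\right) 2 + 1,3 \right)}\right)^{2} = \left(470 + \left(\frac{45}{2} + 3^{2} + \frac{23}{2} \cdot 3\right)\right)^{2} = \left(470 + \left(\frac{45}{2} + 9 + \frac{69}{2}\right)\right)^{2} = \left(470 + 66\right)^{2} = 536^{2} = 287296$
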